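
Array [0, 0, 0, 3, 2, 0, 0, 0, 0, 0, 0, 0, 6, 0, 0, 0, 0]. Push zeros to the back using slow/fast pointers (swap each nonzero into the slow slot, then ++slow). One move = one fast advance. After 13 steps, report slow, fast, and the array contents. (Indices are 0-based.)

(s=0,f=0) a[fast]=0 → fast++
(s=0,f=1) a[fast]=0 → fast++
(s=0,f=2) a[fast]=0 → fast++
(s=0,f=3) a[fast]=3≠0 swap→a[0]=3 → slow++,fast++
(s=1,f=4) a[fast]=2≠0 swap→a[1]=2 → slow++,fast++
(s=2,f=5) a[fast]=0 → fast++
(s=2,f=6) a[fast]=0 → fast++
(s=2,f=7) a[fast]=0 → fast++
(s=2,f=8) a[fast]=0 → fast++
(s=2,f=9) a[fast]=0 → fast++
(s=2,f=10) a[fast]=0 → fast++
(s=2,f=11) a[fast]=0 → fast++
(s=2,f=12) a[fast]=6≠0 swap→a[2]=6 → slow++,fast++

slow=3, fast=13, a=[3, 2, 6, 0, 0, 0, 0, 0, 0, 0, 0, 0, 0, 0, 0, 0, 0]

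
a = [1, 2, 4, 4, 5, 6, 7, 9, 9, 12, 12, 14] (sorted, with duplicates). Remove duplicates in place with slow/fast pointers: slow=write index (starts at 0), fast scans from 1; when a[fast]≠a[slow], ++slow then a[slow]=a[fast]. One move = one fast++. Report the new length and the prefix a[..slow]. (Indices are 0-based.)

length 9; prefix = [1, 2, 4, 5, 6, 7, 9, 12, 14]

(s=0,f=1) a[fast]=2≠a[slow]=1 write a[1]=2 → slow++,fast++
(s=1,f=2) a[fast]=4≠a[slow]=2 write a[2]=4 → slow++,fast++
(s=2,f=3) a[fast]=4=a[slow] dup → fast++
(s=2,f=4) a[fast]=5≠a[slow]=4 write a[3]=5 → slow++,fast++
(s=3,f=5) a[fast]=6≠a[slow]=5 write a[4]=6 → slow++,fast++
(s=4,f=6) a[fast]=7≠a[slow]=6 write a[5]=7 → slow++,fast++
(s=5,f=7) a[fast]=9≠a[slow]=7 write a[6]=9 → slow++,fast++
(s=6,f=8) a[fast]=9=a[slow] dup → fast++
(s=6,f=9) a[fast]=12≠a[slow]=9 write a[7]=12 → slow++,fast++
(s=7,f=10) a[fast]=12=a[slow] dup → fast++
(s=7,f=11) a[fast]=14≠a[slow]=12 write a[8]=14 → slow++,fast++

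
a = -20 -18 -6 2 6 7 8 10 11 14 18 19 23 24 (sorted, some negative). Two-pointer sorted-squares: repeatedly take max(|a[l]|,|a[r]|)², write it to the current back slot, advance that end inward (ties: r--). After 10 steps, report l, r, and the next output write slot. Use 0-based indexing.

l=0 r=13: |-20|<=|24| out[13]=576, r--
l=0 r=12: |-20|<=|23| out[12]=529, r--
l=0 r=11: |-20|>|19| out[11]=400, l++
l=1 r=11: |-18|<=|19| out[10]=361, r--
l=1 r=10: |-18|<=|18| out[9]=324, r--
l=1 r=9: |-18|>|14| out[8]=324, l++
l=2 r=9: |-6|<=|14| out[7]=196, r--
l=2 r=8: |-6|<=|11| out[6]=121, r--
l=2 r=7: |-6|<=|10| out[5]=100, r--
l=2 r=6: |-6|<=|8| out[4]=64, r--

l=2, r=5, next write slot=3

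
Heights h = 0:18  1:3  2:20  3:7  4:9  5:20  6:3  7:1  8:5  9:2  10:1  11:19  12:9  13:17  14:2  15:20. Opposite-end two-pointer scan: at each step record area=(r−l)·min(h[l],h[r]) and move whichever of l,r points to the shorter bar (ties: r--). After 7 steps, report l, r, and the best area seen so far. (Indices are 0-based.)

l=2, r=10, best area=270

l=0 r=15: min(18,20)*15=270 best=270 *, l++
l=1 r=15: min(3,20)*14=42 best=270, l++
l=2 r=15: min(20,20)*13=260 best=270, r--
l=2 r=14: min(20,2)*12=24 best=270, r--
l=2 r=13: min(20,17)*11=187 best=270, r--
l=2 r=12: min(20,9)*10=90 best=270, r--
l=2 r=11: min(20,19)*9=171 best=270, r--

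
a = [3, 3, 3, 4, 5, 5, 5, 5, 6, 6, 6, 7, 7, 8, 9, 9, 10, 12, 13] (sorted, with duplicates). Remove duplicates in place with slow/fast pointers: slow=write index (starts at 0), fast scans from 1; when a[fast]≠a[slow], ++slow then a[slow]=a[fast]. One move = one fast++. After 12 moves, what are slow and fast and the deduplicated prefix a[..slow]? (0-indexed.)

slow=4, fast=13, prefix=[3, 4, 5, 6, 7]

slow=0 fast=1: a[fast]=3=a[slow] dup, fast++
slow=0 fast=2: a[fast]=3=a[slow] dup, fast++
slow=0 fast=3: a[fast]=4≠a[slow]=3 write a[1]=4, slow++,fast++
slow=1 fast=4: a[fast]=5≠a[slow]=4 write a[2]=5, slow++,fast++
slow=2 fast=5: a[fast]=5=a[slow] dup, fast++
slow=2 fast=6: a[fast]=5=a[slow] dup, fast++
slow=2 fast=7: a[fast]=5=a[slow] dup, fast++
slow=2 fast=8: a[fast]=6≠a[slow]=5 write a[3]=6, slow++,fast++
slow=3 fast=9: a[fast]=6=a[slow] dup, fast++
slow=3 fast=10: a[fast]=6=a[slow] dup, fast++
slow=3 fast=11: a[fast]=7≠a[slow]=6 write a[4]=7, slow++,fast++
slow=4 fast=12: a[fast]=7=a[slow] dup, fast++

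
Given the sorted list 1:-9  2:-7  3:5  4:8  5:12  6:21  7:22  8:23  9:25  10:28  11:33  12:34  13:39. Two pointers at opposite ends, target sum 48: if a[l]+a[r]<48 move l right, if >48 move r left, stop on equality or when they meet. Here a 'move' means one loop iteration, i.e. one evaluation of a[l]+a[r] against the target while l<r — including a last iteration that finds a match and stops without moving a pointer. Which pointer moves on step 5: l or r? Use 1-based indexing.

r

l=1 r=13: -9+39=30 <48, l++
l=2 r=13: -7+39=32 <48, l++
l=3 r=13: 5+39=44 <48, l++
l=4 r=13: 8+39=47 <48, l++
l=5 r=13: 12+39=51 >48, r--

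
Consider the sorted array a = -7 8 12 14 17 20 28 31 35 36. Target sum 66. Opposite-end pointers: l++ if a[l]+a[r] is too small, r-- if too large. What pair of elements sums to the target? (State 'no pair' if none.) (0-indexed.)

(31, 35)

[0,9] -7+36=29 <66 → l++
[1,9] 8+36=44 <66 → l++
[2,9] 12+36=48 <66 → l++
[3,9] 14+36=50 <66 → l++
[4,9] 17+36=53 <66 → l++
[5,9] 20+36=56 <66 → l++
[6,9] 28+36=64 <66 → l++
[7,9] 31+36=67 >66 → r--
[7,8] 31+35=66 → found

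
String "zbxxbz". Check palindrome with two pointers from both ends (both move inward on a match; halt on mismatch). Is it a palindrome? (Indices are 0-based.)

l=0 r=5: 'z'=='z', l++,r--
l=1 r=4: 'b'=='b', l++,r--
l=2 r=3: 'x'=='x', l++,r--

palindrome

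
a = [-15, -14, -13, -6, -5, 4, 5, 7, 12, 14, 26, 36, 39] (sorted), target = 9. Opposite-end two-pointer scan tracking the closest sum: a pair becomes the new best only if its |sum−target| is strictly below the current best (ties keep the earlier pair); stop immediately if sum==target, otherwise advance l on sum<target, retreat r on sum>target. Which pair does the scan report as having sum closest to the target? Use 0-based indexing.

l=0 r=12: -15+39=24 d=15 *, r--
l=0 r=11: -15+36=21 d=12 *, r--
l=0 r=10: -15+26=11 d=2 *, r--
l=0 r=9: -15+14=-1 d=10, l++
l=1 r=9: -14+14=0 d=9, l++
l=2 r=9: -13+14=1 d=8, l++
l=3 r=9: -6+14=8 d=1 *, l++
l=4 r=9: -5+14=9 d=0 *, stop

pair (-5, 14) with sum 9 (|Δ|=0)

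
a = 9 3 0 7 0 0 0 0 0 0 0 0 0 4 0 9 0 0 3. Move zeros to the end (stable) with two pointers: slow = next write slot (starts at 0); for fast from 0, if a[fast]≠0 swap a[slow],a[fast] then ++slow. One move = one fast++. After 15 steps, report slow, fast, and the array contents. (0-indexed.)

slow=4, fast=15, a=[9, 3, 7, 4, 0, 0, 0, 0, 0, 0, 0, 0, 0, 0, 0, 9, 0, 0, 3]

(s=0,f=0) a[fast]=9≠0 swap→a[0]=9 → slow++,fast++
(s=1,f=1) a[fast]=3≠0 swap→a[1]=3 → slow++,fast++
(s=2,f=2) a[fast]=0 → fast++
(s=2,f=3) a[fast]=7≠0 swap→a[2]=7 → slow++,fast++
(s=3,f=4) a[fast]=0 → fast++
(s=3,f=5) a[fast]=0 → fast++
(s=3,f=6) a[fast]=0 → fast++
(s=3,f=7) a[fast]=0 → fast++
(s=3,f=8) a[fast]=0 → fast++
(s=3,f=9) a[fast]=0 → fast++
(s=3,f=10) a[fast]=0 → fast++
(s=3,f=11) a[fast]=0 → fast++
(s=3,f=12) a[fast]=0 → fast++
(s=3,f=13) a[fast]=4≠0 swap→a[3]=4 → slow++,fast++
(s=4,f=14) a[fast]=0 → fast++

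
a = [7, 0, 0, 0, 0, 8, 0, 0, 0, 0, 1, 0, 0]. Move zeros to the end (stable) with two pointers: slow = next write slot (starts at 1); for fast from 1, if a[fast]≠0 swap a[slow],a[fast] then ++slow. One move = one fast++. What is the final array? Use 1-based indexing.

(s=1,f=1) a[fast]=7≠0 swap→a[1]=7 → slow++,fast++
(s=2,f=2) a[fast]=0 → fast++
(s=2,f=3) a[fast]=0 → fast++
(s=2,f=4) a[fast]=0 → fast++
(s=2,f=5) a[fast]=0 → fast++
(s=2,f=6) a[fast]=8≠0 swap→a[2]=8 → slow++,fast++
(s=3,f=7) a[fast]=0 → fast++
(s=3,f=8) a[fast]=0 → fast++
(s=3,f=9) a[fast]=0 → fast++
(s=3,f=10) a[fast]=0 → fast++
(s=3,f=11) a[fast]=1≠0 swap→a[3]=1 → slow++,fast++
(s=4,f=12) a[fast]=0 → fast++
(s=4,f=13) a[fast]=0 → fast++

[7, 8, 1, 0, 0, 0, 0, 0, 0, 0, 0, 0, 0]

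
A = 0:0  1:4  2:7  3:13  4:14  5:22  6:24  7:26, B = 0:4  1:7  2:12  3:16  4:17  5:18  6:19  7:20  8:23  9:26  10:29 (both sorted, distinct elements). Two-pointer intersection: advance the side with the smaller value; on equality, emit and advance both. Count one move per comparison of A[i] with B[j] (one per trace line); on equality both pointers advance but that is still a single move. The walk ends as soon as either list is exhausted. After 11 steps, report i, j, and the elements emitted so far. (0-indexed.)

i=5, j=8, emitted=[4, 7]

i=0 j=0: 0<4, i++
i=1 j=0: 4==4 emit, i++,j++
i=2 j=1: 7==7 emit, i++,j++
i=3 j=2: 13>12, j++
i=3 j=3: 13<16, i++
i=4 j=3: 14<16, i++
i=5 j=3: 22>16, j++
i=5 j=4: 22>17, j++
i=5 j=5: 22>18, j++
i=5 j=6: 22>19, j++
i=5 j=7: 22>20, j++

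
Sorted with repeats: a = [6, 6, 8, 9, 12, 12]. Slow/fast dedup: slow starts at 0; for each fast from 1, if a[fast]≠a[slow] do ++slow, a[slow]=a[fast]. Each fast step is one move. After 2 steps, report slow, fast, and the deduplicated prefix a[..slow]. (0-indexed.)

slow=1, fast=3, prefix=[6, 8]

slow=0 fast=1: a[fast]=6=a[slow] dup, fast++
slow=0 fast=2: a[fast]=8≠a[slow]=6 write a[1]=8, slow++,fast++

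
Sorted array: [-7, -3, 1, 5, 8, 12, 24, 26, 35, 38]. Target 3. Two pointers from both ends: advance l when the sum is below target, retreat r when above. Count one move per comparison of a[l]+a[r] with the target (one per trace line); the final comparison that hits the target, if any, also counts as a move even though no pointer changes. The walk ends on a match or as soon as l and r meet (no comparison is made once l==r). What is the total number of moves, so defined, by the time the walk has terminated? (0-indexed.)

9 moves

[0,9] -7+38=31 >3 → r--
[0,8] -7+35=28 >3 → r--
[0,7] -7+26=19 >3 → r--
[0,6] -7+24=17 >3 → r--
[0,5] -7+12=5 >3 → r--
[0,4] -7+8=1 <3 → l++
[1,4] -3+8=5 >3 → r--
[1,3] -3+5=2 <3 → l++
[2,3] 1+5=6 >3 → r--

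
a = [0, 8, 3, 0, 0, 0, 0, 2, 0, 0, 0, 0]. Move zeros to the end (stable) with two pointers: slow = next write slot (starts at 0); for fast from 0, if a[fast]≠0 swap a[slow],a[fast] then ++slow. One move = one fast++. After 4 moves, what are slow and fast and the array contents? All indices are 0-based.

slow=2, fast=4, a=[8, 3, 0, 0, 0, 0, 0, 2, 0, 0, 0, 0]

slow=0 fast=0: a[fast]=0, fast++
slow=0 fast=1: a[fast]=8≠0 swap→a[0]=8, slow++,fast++
slow=1 fast=2: a[fast]=3≠0 swap→a[1]=3, slow++,fast++
slow=2 fast=3: a[fast]=0, fast++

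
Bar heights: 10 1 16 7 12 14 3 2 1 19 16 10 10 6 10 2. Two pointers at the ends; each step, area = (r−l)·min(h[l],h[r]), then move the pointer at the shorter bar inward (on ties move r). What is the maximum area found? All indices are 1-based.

max area = 140

l=1 r=16: min(10,2)*15=30 best=30 *, r--
l=1 r=15: min(10,10)*14=140 best=140 *, r--
l=1 r=14: min(10,6)*13=78 best=140, r--
l=1 r=13: min(10,10)*12=120 best=140, r--
l=1 r=12: min(10,10)*11=110 best=140, r--
l=1 r=11: min(10,16)*10=100 best=140, l++
l=2 r=11: min(1,16)*9=9 best=140, l++
l=3 r=11: min(16,16)*8=128 best=140, r--
l=3 r=10: min(16,19)*7=112 best=140, l++
l=4 r=10: min(7,19)*6=42 best=140, l++
l=5 r=10: min(12,19)*5=60 best=140, l++
l=6 r=10: min(14,19)*4=56 best=140, l++
l=7 r=10: min(3,19)*3=9 best=140, l++
l=8 r=10: min(2,19)*2=4 best=140, l++
l=9 r=10: min(1,19)*1=1 best=140, l++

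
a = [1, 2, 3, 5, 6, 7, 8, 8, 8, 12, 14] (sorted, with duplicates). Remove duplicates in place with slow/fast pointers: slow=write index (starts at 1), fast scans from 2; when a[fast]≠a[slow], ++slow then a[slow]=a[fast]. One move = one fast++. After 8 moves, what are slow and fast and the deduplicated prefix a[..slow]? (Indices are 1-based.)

slow=1 fast=2: a[fast]=2≠a[slow]=1 write a[2]=2, slow++,fast++
slow=2 fast=3: a[fast]=3≠a[slow]=2 write a[3]=3, slow++,fast++
slow=3 fast=4: a[fast]=5≠a[slow]=3 write a[4]=5, slow++,fast++
slow=4 fast=5: a[fast]=6≠a[slow]=5 write a[5]=6, slow++,fast++
slow=5 fast=6: a[fast]=7≠a[slow]=6 write a[6]=7, slow++,fast++
slow=6 fast=7: a[fast]=8≠a[slow]=7 write a[7]=8, slow++,fast++
slow=7 fast=8: a[fast]=8=a[slow] dup, fast++
slow=7 fast=9: a[fast]=8=a[slow] dup, fast++

slow=7, fast=10, prefix=[1, 2, 3, 5, 6, 7, 8]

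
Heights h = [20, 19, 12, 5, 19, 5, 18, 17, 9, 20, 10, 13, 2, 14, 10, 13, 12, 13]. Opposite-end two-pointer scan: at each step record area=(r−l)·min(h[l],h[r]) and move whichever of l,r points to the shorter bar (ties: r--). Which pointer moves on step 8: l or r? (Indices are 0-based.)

l=0 r=17: min(20,13)*17=221 best=221 *, r--
l=0 r=16: min(20,12)*16=192 best=221, r--
l=0 r=15: min(20,13)*15=195 best=221, r--
l=0 r=14: min(20,10)*14=140 best=221, r--
l=0 r=13: min(20,14)*13=182 best=221, r--
l=0 r=12: min(20,2)*12=24 best=221, r--
l=0 r=11: min(20,13)*11=143 best=221, r--
l=0 r=10: min(20,10)*10=100 best=221, r--

r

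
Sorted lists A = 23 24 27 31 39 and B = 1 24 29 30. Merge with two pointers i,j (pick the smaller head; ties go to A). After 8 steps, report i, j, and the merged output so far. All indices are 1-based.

i=5, j=5, merged so far=[1, 23, 24, 24, 27, 29, 30, 31]

i=1 j=1: A[i]=23>B[j]=1 take 1, j++
i=1 j=2: A[i]=23<=B[j]=24 take 23, i++
i=2 j=2: A[i]=24<=B[j]=24 take 24, i++
i=3 j=2: A[i]=27>B[j]=24 take 24, j++
i=3 j=3: A[i]=27<=B[j]=29 take 27, i++
i=4 j=3: A[i]=31>B[j]=29 take 29, j++
i=4 j=4: A[i]=31>B[j]=30 take 30, j++
i=4 j=5: B done, take A[i]=31, i++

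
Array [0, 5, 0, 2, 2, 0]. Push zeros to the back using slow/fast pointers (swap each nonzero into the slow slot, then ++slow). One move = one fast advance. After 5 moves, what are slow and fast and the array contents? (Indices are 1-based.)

slow=4, fast=6, a=[5, 2, 2, 0, 0, 0]

(s=1,f=1) a[fast]=0 → fast++
(s=1,f=2) a[fast]=5≠0 swap→a[1]=5 → slow++,fast++
(s=2,f=3) a[fast]=0 → fast++
(s=2,f=4) a[fast]=2≠0 swap→a[2]=2 → slow++,fast++
(s=3,f=5) a[fast]=2≠0 swap→a[3]=2 → slow++,fast++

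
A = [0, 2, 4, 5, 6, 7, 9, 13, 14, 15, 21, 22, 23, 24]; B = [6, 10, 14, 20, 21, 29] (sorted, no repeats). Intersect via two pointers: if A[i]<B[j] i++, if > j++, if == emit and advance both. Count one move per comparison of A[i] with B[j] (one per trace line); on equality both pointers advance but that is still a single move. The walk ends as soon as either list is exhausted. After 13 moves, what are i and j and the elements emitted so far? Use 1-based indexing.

i=12, j=6, emitted=[6, 14, 21]

i=1 j=1: 0<6, i++
i=2 j=1: 2<6, i++
i=3 j=1: 4<6, i++
i=4 j=1: 5<6, i++
i=5 j=1: 6==6 emit, i++,j++
i=6 j=2: 7<10, i++
i=7 j=2: 9<10, i++
i=8 j=2: 13>10, j++
i=8 j=3: 13<14, i++
i=9 j=3: 14==14 emit, i++,j++
i=10 j=4: 15<20, i++
i=11 j=4: 21>20, j++
i=11 j=5: 21==21 emit, i++,j++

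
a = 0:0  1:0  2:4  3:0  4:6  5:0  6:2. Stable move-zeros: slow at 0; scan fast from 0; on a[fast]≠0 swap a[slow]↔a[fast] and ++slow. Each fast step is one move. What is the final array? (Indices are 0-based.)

[4, 6, 2, 0, 0, 0, 0]

(s=0,f=0) a[fast]=0 → fast++
(s=0,f=1) a[fast]=0 → fast++
(s=0,f=2) a[fast]=4≠0 swap→a[0]=4 → slow++,fast++
(s=1,f=3) a[fast]=0 → fast++
(s=1,f=4) a[fast]=6≠0 swap→a[1]=6 → slow++,fast++
(s=2,f=5) a[fast]=0 → fast++
(s=2,f=6) a[fast]=2≠0 swap→a[2]=2 → slow++,fast++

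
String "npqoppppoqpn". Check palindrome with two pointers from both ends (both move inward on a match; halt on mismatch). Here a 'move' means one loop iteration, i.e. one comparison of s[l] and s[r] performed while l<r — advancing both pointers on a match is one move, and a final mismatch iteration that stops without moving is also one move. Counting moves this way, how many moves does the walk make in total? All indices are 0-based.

6 moves

l=0 r=11: 'n'=='n', l++,r--
l=1 r=10: 'p'=='p', l++,r--
l=2 r=9: 'q'=='q', l++,r--
l=3 r=8: 'o'=='o', l++,r--
l=4 r=7: 'p'=='p', l++,r--
l=5 r=6: 'p'=='p', l++,r--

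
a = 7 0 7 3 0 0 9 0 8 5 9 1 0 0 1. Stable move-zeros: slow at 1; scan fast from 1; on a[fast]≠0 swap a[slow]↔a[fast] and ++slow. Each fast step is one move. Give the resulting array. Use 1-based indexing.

(s=1,f=1) a[fast]=7≠0 swap→a[1]=7 → slow++,fast++
(s=2,f=2) a[fast]=0 → fast++
(s=2,f=3) a[fast]=7≠0 swap→a[2]=7 → slow++,fast++
(s=3,f=4) a[fast]=3≠0 swap→a[3]=3 → slow++,fast++
(s=4,f=5) a[fast]=0 → fast++
(s=4,f=6) a[fast]=0 → fast++
(s=4,f=7) a[fast]=9≠0 swap→a[4]=9 → slow++,fast++
(s=5,f=8) a[fast]=0 → fast++
(s=5,f=9) a[fast]=8≠0 swap→a[5]=8 → slow++,fast++
(s=6,f=10) a[fast]=5≠0 swap→a[6]=5 → slow++,fast++
(s=7,f=11) a[fast]=9≠0 swap→a[7]=9 → slow++,fast++
(s=8,f=12) a[fast]=1≠0 swap→a[8]=1 → slow++,fast++
(s=9,f=13) a[fast]=0 → fast++
(s=9,f=14) a[fast]=0 → fast++
(s=9,f=15) a[fast]=1≠0 swap→a[9]=1 → slow++,fast++

[7, 7, 3, 9, 8, 5, 9, 1, 1, 0, 0, 0, 0, 0, 0]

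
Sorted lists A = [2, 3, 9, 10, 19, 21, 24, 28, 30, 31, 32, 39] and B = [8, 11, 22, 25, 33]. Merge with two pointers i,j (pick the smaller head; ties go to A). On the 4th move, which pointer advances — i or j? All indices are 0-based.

i

[i=0,j=0] A[i]=2<=B[j]=8 take 2 → i++
[i=1,j=0] A[i]=3<=B[j]=8 take 3 → i++
[i=2,j=0] A[i]=9>B[j]=8 take 8 → j++
[i=2,j=1] A[i]=9<=B[j]=11 take 9 → i++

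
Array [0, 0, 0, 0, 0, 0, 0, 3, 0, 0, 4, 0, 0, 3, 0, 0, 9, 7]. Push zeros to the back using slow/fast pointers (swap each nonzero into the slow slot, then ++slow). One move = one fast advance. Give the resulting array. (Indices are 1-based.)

[3, 4, 3, 9, 7, 0, 0, 0, 0, 0, 0, 0, 0, 0, 0, 0, 0, 0]

(s=1,f=1) a[fast]=0 → fast++
(s=1,f=2) a[fast]=0 → fast++
(s=1,f=3) a[fast]=0 → fast++
(s=1,f=4) a[fast]=0 → fast++
(s=1,f=5) a[fast]=0 → fast++
(s=1,f=6) a[fast]=0 → fast++
(s=1,f=7) a[fast]=0 → fast++
(s=1,f=8) a[fast]=3≠0 swap→a[1]=3 → slow++,fast++
(s=2,f=9) a[fast]=0 → fast++
(s=2,f=10) a[fast]=0 → fast++
(s=2,f=11) a[fast]=4≠0 swap→a[2]=4 → slow++,fast++
(s=3,f=12) a[fast]=0 → fast++
(s=3,f=13) a[fast]=0 → fast++
(s=3,f=14) a[fast]=3≠0 swap→a[3]=3 → slow++,fast++
(s=4,f=15) a[fast]=0 → fast++
(s=4,f=16) a[fast]=0 → fast++
(s=4,f=17) a[fast]=9≠0 swap→a[4]=9 → slow++,fast++
(s=5,f=18) a[fast]=7≠0 swap→a[5]=7 → slow++,fast++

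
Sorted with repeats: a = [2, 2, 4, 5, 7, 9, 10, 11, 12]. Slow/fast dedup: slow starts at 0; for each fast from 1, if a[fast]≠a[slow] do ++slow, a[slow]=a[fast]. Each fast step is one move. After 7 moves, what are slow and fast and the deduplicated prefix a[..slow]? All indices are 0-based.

slow=6, fast=8, prefix=[2, 4, 5, 7, 9, 10, 11]

slow=0 fast=1: a[fast]=2=a[slow] dup, fast++
slow=0 fast=2: a[fast]=4≠a[slow]=2 write a[1]=4, slow++,fast++
slow=1 fast=3: a[fast]=5≠a[slow]=4 write a[2]=5, slow++,fast++
slow=2 fast=4: a[fast]=7≠a[slow]=5 write a[3]=7, slow++,fast++
slow=3 fast=5: a[fast]=9≠a[slow]=7 write a[4]=9, slow++,fast++
slow=4 fast=6: a[fast]=10≠a[slow]=9 write a[5]=10, slow++,fast++
slow=5 fast=7: a[fast]=11≠a[slow]=10 write a[6]=11, slow++,fast++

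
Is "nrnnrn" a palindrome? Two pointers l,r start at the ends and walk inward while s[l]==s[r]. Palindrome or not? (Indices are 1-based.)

palindrome

l=1 r=6: 'n'=='n', l++,r--
l=2 r=5: 'r'=='r', l++,r--
l=3 r=4: 'n'=='n', l++,r--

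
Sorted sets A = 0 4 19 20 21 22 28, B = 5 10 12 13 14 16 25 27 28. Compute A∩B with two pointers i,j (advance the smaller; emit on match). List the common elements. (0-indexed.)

[i=0,j=0] 0<5 → i++
[i=1,j=0] 4<5 → i++
[i=2,j=0] 19>5 → j++
[i=2,j=1] 19>10 → j++
[i=2,j=2] 19>12 → j++
[i=2,j=3] 19>13 → j++
[i=2,j=4] 19>14 → j++
[i=2,j=5] 19>16 → j++
[i=2,j=6] 19<25 → i++
[i=3,j=6] 20<25 → i++
[i=4,j=6] 21<25 → i++
[i=5,j=6] 22<25 → i++
[i=6,j=6] 28>25 → j++
[i=6,j=7] 28>27 → j++
[i=6,j=8] 28==28 emit → i++,j++

intersection = [28]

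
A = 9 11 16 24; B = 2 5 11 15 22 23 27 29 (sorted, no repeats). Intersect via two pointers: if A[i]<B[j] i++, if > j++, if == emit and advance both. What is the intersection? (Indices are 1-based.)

[i=1,j=1] 9>2 → j++
[i=1,j=2] 9>5 → j++
[i=1,j=3] 9<11 → i++
[i=2,j=3] 11==11 emit → i++,j++
[i=3,j=4] 16>15 → j++
[i=3,j=5] 16<22 → i++
[i=4,j=5] 24>22 → j++
[i=4,j=6] 24>23 → j++
[i=4,j=7] 24<27 → i++

intersection = [11]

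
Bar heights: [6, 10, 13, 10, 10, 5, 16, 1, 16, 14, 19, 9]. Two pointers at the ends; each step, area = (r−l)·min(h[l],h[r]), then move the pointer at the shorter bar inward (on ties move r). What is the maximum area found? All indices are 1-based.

max area = 104

[1,12] min(6,9)*11=66 best=66 * → l++
[2,12] min(10,9)*10=90 best=90 * → r--
[2,11] min(10,19)*9=90 best=90 → l++
[3,11] min(13,19)*8=104 best=104 * → l++
[4,11] min(10,19)*7=70 best=104 → l++
[5,11] min(10,19)*6=60 best=104 → l++
[6,11] min(5,19)*5=25 best=104 → l++
[7,11] min(16,19)*4=64 best=104 → l++
[8,11] min(1,19)*3=3 best=104 → l++
[9,11] min(16,19)*2=32 best=104 → l++
[10,11] min(14,19)*1=14 best=104 → l++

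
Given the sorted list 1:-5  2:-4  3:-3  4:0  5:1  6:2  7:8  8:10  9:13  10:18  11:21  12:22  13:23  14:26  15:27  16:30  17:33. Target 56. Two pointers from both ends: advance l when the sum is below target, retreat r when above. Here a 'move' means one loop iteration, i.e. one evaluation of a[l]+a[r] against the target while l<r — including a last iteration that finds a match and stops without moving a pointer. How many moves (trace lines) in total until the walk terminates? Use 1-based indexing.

[1,17] -5+33=28 <56 → l++
[2,17] -4+33=29 <56 → l++
[3,17] -3+33=30 <56 → l++
[4,17] 0+33=33 <56 → l++
[5,17] 1+33=34 <56 → l++
[6,17] 2+33=35 <56 → l++
[7,17] 8+33=41 <56 → l++
[8,17] 10+33=43 <56 → l++
[9,17] 13+33=46 <56 → l++
[10,17] 18+33=51 <56 → l++
[11,17] 21+33=54 <56 → l++
[12,17] 22+33=55 <56 → l++
[13,17] 23+33=56 → found

13 moves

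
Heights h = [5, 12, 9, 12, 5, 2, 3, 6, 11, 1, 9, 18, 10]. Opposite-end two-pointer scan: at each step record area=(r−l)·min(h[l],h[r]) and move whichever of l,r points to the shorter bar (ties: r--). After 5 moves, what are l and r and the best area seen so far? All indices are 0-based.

l=0 r=12: min(5,10)*12=60 best=60 *, l++
l=1 r=12: min(12,10)*11=110 best=110 *, r--
l=1 r=11: min(12,18)*10=120 best=120 *, l++
l=2 r=11: min(9,18)*9=81 best=120, l++
l=3 r=11: min(12,18)*8=96 best=120, l++

l=4, r=11, best area=120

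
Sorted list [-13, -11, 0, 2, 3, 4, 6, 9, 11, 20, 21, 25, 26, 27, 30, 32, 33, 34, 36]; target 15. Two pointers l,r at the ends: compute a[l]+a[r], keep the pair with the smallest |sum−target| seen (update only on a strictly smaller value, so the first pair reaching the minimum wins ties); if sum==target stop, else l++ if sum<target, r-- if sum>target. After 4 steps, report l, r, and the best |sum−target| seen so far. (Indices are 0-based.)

[0,18] -13+36=23 d=8 * → r--
[0,17] -13+34=21 d=6 * → r--
[0,16] -13+33=20 d=5 * → r--
[0,15] -13+32=19 d=4 * → r--

l=0, r=14, best |Δ|=4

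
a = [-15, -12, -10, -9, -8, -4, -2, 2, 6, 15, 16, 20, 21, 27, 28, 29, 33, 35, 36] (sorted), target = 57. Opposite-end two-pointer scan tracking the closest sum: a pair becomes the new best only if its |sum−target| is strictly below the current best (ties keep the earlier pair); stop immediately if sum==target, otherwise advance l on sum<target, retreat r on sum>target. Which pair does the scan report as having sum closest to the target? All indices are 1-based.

l=1 r=19: -15+36=21 d=36 *, l++
l=2 r=19: -12+36=24 d=33 *, l++
l=3 r=19: -10+36=26 d=31 *, l++
l=4 r=19: -9+36=27 d=30 *, l++
l=5 r=19: -8+36=28 d=29 *, l++
l=6 r=19: -4+36=32 d=25 *, l++
l=7 r=19: -2+36=34 d=23 *, l++
l=8 r=19: 2+36=38 d=19 *, l++
l=9 r=19: 6+36=42 d=15 *, l++
l=10 r=19: 15+36=51 d=6 *, l++
l=11 r=19: 16+36=52 d=5 *, l++
l=12 r=19: 20+36=56 d=1 *, l++
l=13 r=19: 21+36=57 d=0 *, stop

pair (21, 36) with sum 57 (|Δ|=0)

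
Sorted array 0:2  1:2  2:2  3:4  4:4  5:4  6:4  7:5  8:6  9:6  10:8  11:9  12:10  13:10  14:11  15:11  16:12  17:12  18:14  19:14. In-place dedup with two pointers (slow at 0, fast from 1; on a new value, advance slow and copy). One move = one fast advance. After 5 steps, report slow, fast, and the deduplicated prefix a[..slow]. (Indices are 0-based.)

slow=1, fast=6, prefix=[2, 4]

slow=0 fast=1: a[fast]=2=a[slow] dup, fast++
slow=0 fast=2: a[fast]=2=a[slow] dup, fast++
slow=0 fast=3: a[fast]=4≠a[slow]=2 write a[1]=4, slow++,fast++
slow=1 fast=4: a[fast]=4=a[slow] dup, fast++
slow=1 fast=5: a[fast]=4=a[slow] dup, fast++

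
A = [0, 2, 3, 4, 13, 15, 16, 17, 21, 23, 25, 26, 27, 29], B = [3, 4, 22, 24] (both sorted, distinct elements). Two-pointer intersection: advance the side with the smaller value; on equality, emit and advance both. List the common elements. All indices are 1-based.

[i=1,j=1] 0<3 → i++
[i=2,j=1] 2<3 → i++
[i=3,j=1] 3==3 emit → i++,j++
[i=4,j=2] 4==4 emit → i++,j++
[i=5,j=3] 13<22 → i++
[i=6,j=3] 15<22 → i++
[i=7,j=3] 16<22 → i++
[i=8,j=3] 17<22 → i++
[i=9,j=3] 21<22 → i++
[i=10,j=3] 23>22 → j++
[i=10,j=4] 23<24 → i++
[i=11,j=4] 25>24 → j++

intersection = [3, 4]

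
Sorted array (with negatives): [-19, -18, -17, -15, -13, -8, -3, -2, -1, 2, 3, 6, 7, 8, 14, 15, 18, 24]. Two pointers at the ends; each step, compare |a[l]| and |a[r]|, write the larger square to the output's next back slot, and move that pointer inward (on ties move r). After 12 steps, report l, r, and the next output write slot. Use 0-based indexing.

l=0 r=17: |-19|<=|24| out[17]=576, r--
l=0 r=16: |-19|>|18| out[16]=361, l++
l=1 r=16: |-18|<=|18| out[15]=324, r--
l=1 r=15: |-18|>|15| out[14]=324, l++
l=2 r=15: |-17|>|15| out[13]=289, l++
l=3 r=15: |-15|<=|15| out[12]=225, r--
l=3 r=14: |-15|>|14| out[11]=225, l++
l=4 r=14: |-13|<=|14| out[10]=196, r--
l=4 r=13: |-13|>|8| out[9]=169, l++
l=5 r=13: |-8|<=|8| out[8]=64, r--
l=5 r=12: |-8|>|7| out[7]=64, l++
l=6 r=12: |-3|<=|7| out[6]=49, r--

l=6, r=11, next write slot=5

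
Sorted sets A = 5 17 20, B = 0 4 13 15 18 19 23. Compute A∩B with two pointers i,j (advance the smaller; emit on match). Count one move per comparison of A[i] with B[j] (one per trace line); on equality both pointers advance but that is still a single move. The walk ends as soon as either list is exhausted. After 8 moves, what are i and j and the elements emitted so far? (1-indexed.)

[i=1,j=1] 5>0 → j++
[i=1,j=2] 5>4 → j++
[i=1,j=3] 5<13 → i++
[i=2,j=3] 17>13 → j++
[i=2,j=4] 17>15 → j++
[i=2,j=5] 17<18 → i++
[i=3,j=5] 20>18 → j++
[i=3,j=6] 20>19 → j++

i=3, j=7, emitted=[]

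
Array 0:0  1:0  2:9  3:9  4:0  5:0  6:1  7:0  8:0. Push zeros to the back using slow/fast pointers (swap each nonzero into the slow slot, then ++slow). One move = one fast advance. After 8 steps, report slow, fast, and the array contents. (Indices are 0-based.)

slow=3, fast=8, a=[9, 9, 1, 0, 0, 0, 0, 0, 0]

slow=0 fast=0: a[fast]=0, fast++
slow=0 fast=1: a[fast]=0, fast++
slow=0 fast=2: a[fast]=9≠0 swap→a[0]=9, slow++,fast++
slow=1 fast=3: a[fast]=9≠0 swap→a[1]=9, slow++,fast++
slow=2 fast=4: a[fast]=0, fast++
slow=2 fast=5: a[fast]=0, fast++
slow=2 fast=6: a[fast]=1≠0 swap→a[2]=1, slow++,fast++
slow=3 fast=7: a[fast]=0, fast++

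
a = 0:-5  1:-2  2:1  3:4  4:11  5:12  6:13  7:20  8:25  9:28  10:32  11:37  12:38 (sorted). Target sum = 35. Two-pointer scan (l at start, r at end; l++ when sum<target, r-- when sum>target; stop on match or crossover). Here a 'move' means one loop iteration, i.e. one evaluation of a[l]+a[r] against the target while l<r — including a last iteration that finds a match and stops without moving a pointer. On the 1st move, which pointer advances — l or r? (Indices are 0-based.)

l=0 r=12: -5+38=33 <35, l++

l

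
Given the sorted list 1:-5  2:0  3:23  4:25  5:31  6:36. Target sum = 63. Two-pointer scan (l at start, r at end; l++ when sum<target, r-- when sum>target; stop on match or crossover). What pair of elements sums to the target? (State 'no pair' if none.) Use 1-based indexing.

no pair

l=1 r=6: -5+36=31 <63, l++
l=2 r=6: 0+36=36 <63, l++
l=3 r=6: 23+36=59 <63, l++
l=4 r=6: 25+36=61 <63, l++
l=5 r=6: 31+36=67 >63, r--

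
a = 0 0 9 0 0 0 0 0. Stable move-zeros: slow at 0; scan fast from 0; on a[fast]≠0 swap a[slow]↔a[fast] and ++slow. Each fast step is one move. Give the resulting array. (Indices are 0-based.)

[9, 0, 0, 0, 0, 0, 0, 0]

slow=0 fast=0: a[fast]=0, fast++
slow=0 fast=1: a[fast]=0, fast++
slow=0 fast=2: a[fast]=9≠0 swap→a[0]=9, slow++,fast++
slow=1 fast=3: a[fast]=0, fast++
slow=1 fast=4: a[fast]=0, fast++
slow=1 fast=5: a[fast]=0, fast++
slow=1 fast=6: a[fast]=0, fast++
slow=1 fast=7: a[fast]=0, fast++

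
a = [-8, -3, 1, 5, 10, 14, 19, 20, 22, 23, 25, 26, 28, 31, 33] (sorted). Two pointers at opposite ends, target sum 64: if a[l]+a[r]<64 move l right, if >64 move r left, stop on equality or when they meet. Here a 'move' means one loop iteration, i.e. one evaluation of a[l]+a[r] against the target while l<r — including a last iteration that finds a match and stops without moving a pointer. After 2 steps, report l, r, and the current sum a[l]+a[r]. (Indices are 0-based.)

[0,14] -8+33=25 <64 → l++
[1,14] -3+33=30 <64 → l++

l=2, r=14, sum=34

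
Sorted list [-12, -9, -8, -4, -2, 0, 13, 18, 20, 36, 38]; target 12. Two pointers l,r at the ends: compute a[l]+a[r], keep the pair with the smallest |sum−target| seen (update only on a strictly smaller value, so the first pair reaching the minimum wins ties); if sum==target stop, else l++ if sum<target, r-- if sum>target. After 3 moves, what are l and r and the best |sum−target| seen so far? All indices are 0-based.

[0,10] -12+38=26 d=14 * → r--
[0,9] -12+36=24 d=12 * → r--
[0,8] -12+20=8 d=4 * → l++

l=1, r=8, best |Δ|=4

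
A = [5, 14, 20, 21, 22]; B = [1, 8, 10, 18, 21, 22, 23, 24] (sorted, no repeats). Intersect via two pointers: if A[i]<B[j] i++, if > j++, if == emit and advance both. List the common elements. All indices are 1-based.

intersection = [21, 22]

[i=1,j=1] 5>1 → j++
[i=1,j=2] 5<8 → i++
[i=2,j=2] 14>8 → j++
[i=2,j=3] 14>10 → j++
[i=2,j=4] 14<18 → i++
[i=3,j=4] 20>18 → j++
[i=3,j=5] 20<21 → i++
[i=4,j=5] 21==21 emit → i++,j++
[i=5,j=6] 22==22 emit → i++,j++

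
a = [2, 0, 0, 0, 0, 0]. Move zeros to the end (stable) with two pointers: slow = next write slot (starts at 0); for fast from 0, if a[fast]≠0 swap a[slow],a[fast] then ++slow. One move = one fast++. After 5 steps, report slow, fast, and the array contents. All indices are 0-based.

slow=1, fast=5, a=[2, 0, 0, 0, 0, 0]

(s=0,f=0) a[fast]=2≠0 swap→a[0]=2 → slow++,fast++
(s=1,f=1) a[fast]=0 → fast++
(s=1,f=2) a[fast]=0 → fast++
(s=1,f=3) a[fast]=0 → fast++
(s=1,f=4) a[fast]=0 → fast++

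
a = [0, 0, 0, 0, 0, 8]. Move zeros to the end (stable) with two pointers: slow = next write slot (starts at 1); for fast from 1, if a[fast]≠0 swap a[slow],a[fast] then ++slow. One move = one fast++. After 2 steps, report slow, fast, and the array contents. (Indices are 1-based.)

slow=1, fast=3, a=[0, 0, 0, 0, 0, 8]

slow=1 fast=1: a[fast]=0, fast++
slow=1 fast=2: a[fast]=0, fast++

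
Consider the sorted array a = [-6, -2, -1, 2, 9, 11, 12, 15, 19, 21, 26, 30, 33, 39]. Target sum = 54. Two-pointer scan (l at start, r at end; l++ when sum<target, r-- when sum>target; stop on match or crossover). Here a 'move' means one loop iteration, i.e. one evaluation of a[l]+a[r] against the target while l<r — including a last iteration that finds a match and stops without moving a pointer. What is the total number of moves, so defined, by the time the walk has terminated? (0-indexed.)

8 moves

[0,13] -6+39=33 <54 → l++
[1,13] -2+39=37 <54 → l++
[2,13] -1+39=38 <54 → l++
[3,13] 2+39=41 <54 → l++
[4,13] 9+39=48 <54 → l++
[5,13] 11+39=50 <54 → l++
[6,13] 12+39=51 <54 → l++
[7,13] 15+39=54 → found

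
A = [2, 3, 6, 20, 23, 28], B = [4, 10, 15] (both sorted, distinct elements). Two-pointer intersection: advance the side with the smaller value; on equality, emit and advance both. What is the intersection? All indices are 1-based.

i=1 j=1: 2<4, i++
i=2 j=1: 3<4, i++
i=3 j=1: 6>4, j++
i=3 j=2: 6<10, i++
i=4 j=2: 20>10, j++
i=4 j=3: 20>15, j++

intersection = []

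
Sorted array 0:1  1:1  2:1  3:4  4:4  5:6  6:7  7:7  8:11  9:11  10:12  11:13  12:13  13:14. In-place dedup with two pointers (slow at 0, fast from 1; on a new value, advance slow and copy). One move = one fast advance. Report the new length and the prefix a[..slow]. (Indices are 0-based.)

slow=0 fast=1: a[fast]=1=a[slow] dup, fast++
slow=0 fast=2: a[fast]=1=a[slow] dup, fast++
slow=0 fast=3: a[fast]=4≠a[slow]=1 write a[1]=4, slow++,fast++
slow=1 fast=4: a[fast]=4=a[slow] dup, fast++
slow=1 fast=5: a[fast]=6≠a[slow]=4 write a[2]=6, slow++,fast++
slow=2 fast=6: a[fast]=7≠a[slow]=6 write a[3]=7, slow++,fast++
slow=3 fast=7: a[fast]=7=a[slow] dup, fast++
slow=3 fast=8: a[fast]=11≠a[slow]=7 write a[4]=11, slow++,fast++
slow=4 fast=9: a[fast]=11=a[slow] dup, fast++
slow=4 fast=10: a[fast]=12≠a[slow]=11 write a[5]=12, slow++,fast++
slow=5 fast=11: a[fast]=13≠a[slow]=12 write a[6]=13, slow++,fast++
slow=6 fast=12: a[fast]=13=a[slow] dup, fast++
slow=6 fast=13: a[fast]=14≠a[slow]=13 write a[7]=14, slow++,fast++

length 8; prefix = [1, 4, 6, 7, 11, 12, 13, 14]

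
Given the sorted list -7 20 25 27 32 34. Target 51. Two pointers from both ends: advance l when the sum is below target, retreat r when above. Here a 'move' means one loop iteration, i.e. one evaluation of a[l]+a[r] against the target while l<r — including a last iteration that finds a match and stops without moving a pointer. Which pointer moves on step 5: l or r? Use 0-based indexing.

r

[0,5] -7+34=27 <51 → l++
[1,5] 20+34=54 >51 → r--
[1,4] 20+32=52 >51 → r--
[1,3] 20+27=47 <51 → l++
[2,3] 25+27=52 >51 → r--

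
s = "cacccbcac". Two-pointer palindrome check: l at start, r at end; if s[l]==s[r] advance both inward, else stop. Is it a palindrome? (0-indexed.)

not a palindrome (mismatch at 3,5)

l=0 r=8: 'c'=='c', l++,r--
l=1 r=7: 'a'=='a', l++,r--
l=2 r=6: 'c'=='c', l++,r--
l=3 r=5: 'c'!='b', stop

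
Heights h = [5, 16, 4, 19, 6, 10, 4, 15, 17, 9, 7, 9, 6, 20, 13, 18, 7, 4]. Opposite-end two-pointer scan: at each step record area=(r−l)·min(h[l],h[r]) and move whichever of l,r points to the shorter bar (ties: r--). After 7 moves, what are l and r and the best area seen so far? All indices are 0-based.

l=0 r=17: min(5,4)*17=68 best=68 *, r--
l=0 r=16: min(5,7)*16=80 best=80 *, l++
l=1 r=16: min(16,7)*15=105 best=105 *, r--
l=1 r=15: min(16,18)*14=224 best=224 *, l++
l=2 r=15: min(4,18)*13=52 best=224, l++
l=3 r=15: min(19,18)*12=216 best=224, r--
l=3 r=14: min(19,13)*11=143 best=224, r--

l=3, r=13, best area=224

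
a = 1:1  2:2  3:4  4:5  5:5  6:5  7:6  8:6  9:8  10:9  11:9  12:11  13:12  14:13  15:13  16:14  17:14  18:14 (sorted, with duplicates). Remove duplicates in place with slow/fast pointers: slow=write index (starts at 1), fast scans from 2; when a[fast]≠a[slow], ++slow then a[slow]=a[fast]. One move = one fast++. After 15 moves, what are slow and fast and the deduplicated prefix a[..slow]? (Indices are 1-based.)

slow=11, fast=17, prefix=[1, 2, 4, 5, 6, 8, 9, 11, 12, 13, 14]

slow=1 fast=2: a[fast]=2≠a[slow]=1 write a[2]=2, slow++,fast++
slow=2 fast=3: a[fast]=4≠a[slow]=2 write a[3]=4, slow++,fast++
slow=3 fast=4: a[fast]=5≠a[slow]=4 write a[4]=5, slow++,fast++
slow=4 fast=5: a[fast]=5=a[slow] dup, fast++
slow=4 fast=6: a[fast]=5=a[slow] dup, fast++
slow=4 fast=7: a[fast]=6≠a[slow]=5 write a[5]=6, slow++,fast++
slow=5 fast=8: a[fast]=6=a[slow] dup, fast++
slow=5 fast=9: a[fast]=8≠a[slow]=6 write a[6]=8, slow++,fast++
slow=6 fast=10: a[fast]=9≠a[slow]=8 write a[7]=9, slow++,fast++
slow=7 fast=11: a[fast]=9=a[slow] dup, fast++
slow=7 fast=12: a[fast]=11≠a[slow]=9 write a[8]=11, slow++,fast++
slow=8 fast=13: a[fast]=12≠a[slow]=11 write a[9]=12, slow++,fast++
slow=9 fast=14: a[fast]=13≠a[slow]=12 write a[10]=13, slow++,fast++
slow=10 fast=15: a[fast]=13=a[slow] dup, fast++
slow=10 fast=16: a[fast]=14≠a[slow]=13 write a[11]=14, slow++,fast++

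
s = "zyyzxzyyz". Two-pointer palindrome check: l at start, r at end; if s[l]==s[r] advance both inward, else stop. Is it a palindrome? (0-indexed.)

palindrome

[0,8] 'z'=='z' → l++,r--
[1,7] 'y'=='y' → l++,r--
[2,6] 'y'=='y' → l++,r--
[3,5] 'z'=='z' → l++,r--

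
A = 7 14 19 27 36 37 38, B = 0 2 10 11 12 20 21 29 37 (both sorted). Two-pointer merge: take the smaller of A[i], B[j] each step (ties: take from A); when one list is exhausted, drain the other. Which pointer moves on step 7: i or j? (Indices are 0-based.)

[i=0,j=0] A[i]=7>B[j]=0 take 0 → j++
[i=0,j=1] A[i]=7>B[j]=2 take 2 → j++
[i=0,j=2] A[i]=7<=B[j]=10 take 7 → i++
[i=1,j=2] A[i]=14>B[j]=10 take 10 → j++
[i=1,j=3] A[i]=14>B[j]=11 take 11 → j++
[i=1,j=4] A[i]=14>B[j]=12 take 12 → j++
[i=1,j=5] A[i]=14<=B[j]=20 take 14 → i++

i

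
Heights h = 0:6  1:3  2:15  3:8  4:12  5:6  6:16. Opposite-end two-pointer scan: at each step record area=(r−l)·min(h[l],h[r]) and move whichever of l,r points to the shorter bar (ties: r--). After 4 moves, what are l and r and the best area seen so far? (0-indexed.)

l=4, r=6, best area=60

l=0 r=6: min(6,16)*6=36 best=36 *, l++
l=1 r=6: min(3,16)*5=15 best=36, l++
l=2 r=6: min(15,16)*4=60 best=60 *, l++
l=3 r=6: min(8,16)*3=24 best=60, l++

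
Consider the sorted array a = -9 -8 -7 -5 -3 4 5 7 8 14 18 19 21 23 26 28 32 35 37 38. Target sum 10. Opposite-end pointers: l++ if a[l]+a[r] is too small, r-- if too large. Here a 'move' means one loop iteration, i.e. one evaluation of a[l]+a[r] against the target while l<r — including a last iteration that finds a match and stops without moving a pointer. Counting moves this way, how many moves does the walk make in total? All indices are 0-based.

9 moves

l=0 r=19: -9+38=29 >10, r--
l=0 r=18: -9+37=28 >10, r--
l=0 r=17: -9+35=26 >10, r--
l=0 r=16: -9+32=23 >10, r--
l=0 r=15: -9+28=19 >10, r--
l=0 r=14: -9+26=17 >10, r--
l=0 r=13: -9+23=14 >10, r--
l=0 r=12: -9+21=12 >10, r--
l=0 r=11: -9+19=10, found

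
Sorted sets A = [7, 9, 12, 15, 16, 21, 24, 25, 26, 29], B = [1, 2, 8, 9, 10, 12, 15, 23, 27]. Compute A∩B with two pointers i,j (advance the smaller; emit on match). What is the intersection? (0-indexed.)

intersection = [9, 12, 15]

i=0 j=0: 7>1, j++
i=0 j=1: 7>2, j++
i=0 j=2: 7<8, i++
i=1 j=2: 9>8, j++
i=1 j=3: 9==9 emit, i++,j++
i=2 j=4: 12>10, j++
i=2 j=5: 12==12 emit, i++,j++
i=3 j=6: 15==15 emit, i++,j++
i=4 j=7: 16<23, i++
i=5 j=7: 21<23, i++
i=6 j=7: 24>23, j++
i=6 j=8: 24<27, i++
i=7 j=8: 25<27, i++
i=8 j=8: 26<27, i++
i=9 j=8: 29>27, j++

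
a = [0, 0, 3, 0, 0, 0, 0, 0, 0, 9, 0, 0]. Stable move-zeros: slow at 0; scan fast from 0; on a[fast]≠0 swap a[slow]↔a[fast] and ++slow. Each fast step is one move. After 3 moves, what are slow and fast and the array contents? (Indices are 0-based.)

(s=0,f=0) a[fast]=0 → fast++
(s=0,f=1) a[fast]=0 → fast++
(s=0,f=2) a[fast]=3≠0 swap→a[0]=3 → slow++,fast++

slow=1, fast=3, a=[3, 0, 0, 0, 0, 0, 0, 0, 0, 9, 0, 0]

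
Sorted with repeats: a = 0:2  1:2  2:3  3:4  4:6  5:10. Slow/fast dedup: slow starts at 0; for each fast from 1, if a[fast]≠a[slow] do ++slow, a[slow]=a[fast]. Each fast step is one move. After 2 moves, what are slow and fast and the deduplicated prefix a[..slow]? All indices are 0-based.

slow=0 fast=1: a[fast]=2=a[slow] dup, fast++
slow=0 fast=2: a[fast]=3≠a[slow]=2 write a[1]=3, slow++,fast++

slow=1, fast=3, prefix=[2, 3]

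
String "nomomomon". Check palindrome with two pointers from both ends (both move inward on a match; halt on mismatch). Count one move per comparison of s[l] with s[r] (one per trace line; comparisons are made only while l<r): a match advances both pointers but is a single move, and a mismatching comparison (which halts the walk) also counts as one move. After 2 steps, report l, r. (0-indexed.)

[0,8] 'n'=='n' → l++,r--
[1,7] 'o'=='o' → l++,r--

l=2, r=6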